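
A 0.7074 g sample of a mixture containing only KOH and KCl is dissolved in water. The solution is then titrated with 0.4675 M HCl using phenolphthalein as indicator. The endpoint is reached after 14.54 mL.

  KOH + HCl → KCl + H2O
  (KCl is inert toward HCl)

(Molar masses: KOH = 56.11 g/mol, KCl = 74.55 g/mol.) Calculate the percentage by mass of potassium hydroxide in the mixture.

n(HCl) = 0.01454 × 0.4675 = 6.797 × 10^-3 mol
Let x = n(KOH), y = n(KCl).
Titrant: 1x = 6.797 × 10^-3;  mass: 56.11x + 74.55y = 0.7074
Solving, x = 6.797 × 10^-3 mol, y = 4.373 × 10^-3 mol
mass of KOH = 6.797 × 10^-3 × 56.11 = 0.3814 g
% KOH = 0.3814 / 0.7074 × 100 = 53.92 %

53.92 %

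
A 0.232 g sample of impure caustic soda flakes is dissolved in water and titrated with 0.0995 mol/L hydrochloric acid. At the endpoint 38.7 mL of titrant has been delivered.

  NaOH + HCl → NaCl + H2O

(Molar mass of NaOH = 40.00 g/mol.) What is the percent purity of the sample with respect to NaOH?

66.4 %

n(HCl) = 0.0387 L × 0.0995 mol/L = 3.85 × 10^-3 mol
n(NaOH) = 3.85 × 10^-3 mol (1:1 ratio)
mass of NaOH = 3.85 × 10^-3 × 40.00 g/mol = 0.154 g
% NaOH = 0.154 / 0.232 × 100 = 66.4 %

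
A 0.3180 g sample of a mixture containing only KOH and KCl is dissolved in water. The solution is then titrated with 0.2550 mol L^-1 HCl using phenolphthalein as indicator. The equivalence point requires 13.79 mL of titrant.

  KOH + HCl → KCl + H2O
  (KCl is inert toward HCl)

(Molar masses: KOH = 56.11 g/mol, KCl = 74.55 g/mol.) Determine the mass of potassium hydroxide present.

n(HCl) = 0.01379 × 0.2550 = 3.516 × 10^-3 mol
Let x = n(KOH), y = n(KCl).
Titrant: 1x = 3.516 × 10^-3;  mass: 56.11x + 74.55y = 0.3180
Solving, x = 3.516 × 10^-3 mol, y = 1.619 × 10^-3 mol
mass of KOH = 3.516 × 10^-3 × 56.11 = 0.1973 g

0.1973 g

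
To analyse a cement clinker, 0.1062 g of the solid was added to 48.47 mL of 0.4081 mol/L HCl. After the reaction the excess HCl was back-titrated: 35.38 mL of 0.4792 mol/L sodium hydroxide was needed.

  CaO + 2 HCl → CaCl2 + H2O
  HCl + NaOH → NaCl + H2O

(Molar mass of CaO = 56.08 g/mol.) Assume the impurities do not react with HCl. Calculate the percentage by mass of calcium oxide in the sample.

n(HCl) added = 0.04847 × 0.4081 = 0.01978 mol
n(NaOH) used in back-titration = 0.03538 × 0.4792 = 0.01695 mol
n(HCl) left over = 0.01695 mol (1:1 ratio)
n(HCl) consumed by analyte = 0.01978 − 0.01695 = 2.827 × 10^-3 mol
From the 1:2 ratio, n(CaO) = 1/2 × 2.827 × 10^-3 = 1.413 × 10^-3 mol
mass of CaO = 1.413 × 10^-3 × 56.08 = 0.07926 g
% CaO = 0.07926 / 0.1062 × 100 = 74.63 %

74.63 %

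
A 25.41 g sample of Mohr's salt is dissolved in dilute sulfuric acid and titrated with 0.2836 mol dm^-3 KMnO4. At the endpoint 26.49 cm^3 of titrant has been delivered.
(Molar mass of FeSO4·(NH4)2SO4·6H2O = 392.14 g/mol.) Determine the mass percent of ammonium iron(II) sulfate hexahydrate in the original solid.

MnO4^- + 5 Fe^2+ + 8 H^+ → Mn^2+ + 5 Fe^3+ + 4 H2O
n(KMnO4) = 0.02649 L × 0.2836 mol/L = 7.513 × 10^-3 mol
From the 5:1 ratio, n(FeSO4·(NH4)2SO4·6H2O) = 5/1 × 7.513 × 10^-3 = 0.03756 mol
mass of FeSO4·(NH4)2SO4·6H2O = 0.03756 × 392.14 g/mol = 14.73 g
% FeSO4·(NH4)2SO4·6H2O = 14.73 / 25.41 × 100 = 57.97 %

57.97 %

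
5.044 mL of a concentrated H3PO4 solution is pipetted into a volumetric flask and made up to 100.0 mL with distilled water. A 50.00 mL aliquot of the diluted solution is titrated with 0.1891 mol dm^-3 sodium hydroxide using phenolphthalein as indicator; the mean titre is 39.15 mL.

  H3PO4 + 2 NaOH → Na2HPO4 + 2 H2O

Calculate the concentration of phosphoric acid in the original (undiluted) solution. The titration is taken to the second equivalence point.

n(NaOH) = 0.03915 × 0.1891 = 7.403 × 10^-3 mol
From the 1:2 ratio, n(H3PO4) in the aliquot = 1/2 × 7.403 × 10^-3 = 3.702 × 10^-3 mol
[H3PO4]_dilute = 3.702 × 10^-3 / 0.05000 = 0.07403 mol/L
Dilution factor = 100.0 / 5.044 = 19.83
[H3PO4]_stock = 0.07403 × 19.83 = 1.468 mol/L

1.468 mol/L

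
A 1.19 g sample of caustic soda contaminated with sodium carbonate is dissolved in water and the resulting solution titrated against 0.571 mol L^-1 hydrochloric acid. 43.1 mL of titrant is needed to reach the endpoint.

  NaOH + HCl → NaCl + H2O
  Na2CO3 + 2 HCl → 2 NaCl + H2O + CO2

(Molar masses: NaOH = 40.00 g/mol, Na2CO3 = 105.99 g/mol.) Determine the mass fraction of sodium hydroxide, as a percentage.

n(HCl) = 0.0431 × 0.571 = 0.0246 mol
Let x = n(NaOH), y = n(Na2CO3).
Titrant: 1x + 2y = 0.0246;  mass: 40.00x + 105.99y = 1.19
Solving, x = 8.79 × 10^-3 mol, y = 7.91 × 10^-3 mol
mass of NaOH = 8.79 × 10^-3 × 40.00 = 0.352 g
% NaOH = 0.352 / 1.19 × 100 = 29.5 %

29.5 %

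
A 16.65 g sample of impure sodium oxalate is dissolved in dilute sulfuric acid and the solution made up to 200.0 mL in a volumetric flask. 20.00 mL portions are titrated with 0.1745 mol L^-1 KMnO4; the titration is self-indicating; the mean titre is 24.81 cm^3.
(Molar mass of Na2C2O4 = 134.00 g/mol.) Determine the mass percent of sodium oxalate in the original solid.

2 MnO4^- + 5 C2O4^2- + 16 H^+ → 2 Mn^2+ + 10 CO2 + 8 H2O
n(KMnO4) per titration = 0.02481 × 0.1745 = 4.329 × 10^-3 mol
From the 5:2 ratio, n(Na2C2O4) in each aliquot = 5/2 × 4.329 × 10^-3 = 0.01082 mol
n(Na2C2O4) in the whole flask = 0.01082 × 200.0/20.00 = 0.1082 mol
mass of Na2C2O4 = 0.1082 × 134.00 = 14.50 g
% Na2C2O4 = 14.50 / 16.65 × 100 = 87.11 %

87.11 %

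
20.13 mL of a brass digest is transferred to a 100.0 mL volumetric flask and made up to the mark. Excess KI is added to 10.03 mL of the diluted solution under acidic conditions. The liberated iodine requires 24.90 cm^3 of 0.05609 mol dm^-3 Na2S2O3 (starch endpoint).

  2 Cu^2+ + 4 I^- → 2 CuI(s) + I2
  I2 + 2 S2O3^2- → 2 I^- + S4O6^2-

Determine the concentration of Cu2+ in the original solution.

n(S2O3^2-) = 0.02490 × 0.05609 = 1.397 × 10^-3 mol
n(I2) = n(S2O3^2-)/2 = 6.983 × 10^-4 mol
From the 2:1 ratio, n(Cu2+) in the aliquot = 2/1 × 6.983 × 10^-4 = 1.397 × 10^-3 mol
[Cu2+]_dilute = 1.397 × 10^-3 / 0.01003 = 0.1392 mol/L
[Cu2+]_original = 0.1392 × 100.0/20.13 = 0.6917 mol/L

0.6917 mol/L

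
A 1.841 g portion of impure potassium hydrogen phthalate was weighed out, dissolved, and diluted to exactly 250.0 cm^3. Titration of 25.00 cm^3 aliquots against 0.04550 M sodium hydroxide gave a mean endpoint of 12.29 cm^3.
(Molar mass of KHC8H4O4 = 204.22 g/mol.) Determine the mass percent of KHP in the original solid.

62.03 %

KHC8H4O4 + NaOH → KNaC8H4O4 + H2O
n(NaOH) per titration = 0.01229 × 0.04550 = 5.592 × 10^-4 mol
n(KHC8H4O4) in each aliquot = 5.592 × 10^-4 mol (1:1 ratio)
n(KHC8H4O4) in the whole flask = 5.592 × 10^-4 × 250.0/25.00 = 5.592 × 10^-3 mol
mass of KHC8H4O4 = 5.592 × 10^-3 × 204.22 = 1.142 g
% KHC8H4O4 = 1.142 / 1.841 × 100 = 62.03 %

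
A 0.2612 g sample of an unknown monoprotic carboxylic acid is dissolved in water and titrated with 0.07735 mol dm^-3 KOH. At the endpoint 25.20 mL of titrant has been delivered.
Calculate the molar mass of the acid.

n(KOH) = 0.02520 L × 0.07735 mol/L = 1.949 × 10^-3 mol
n(HA) = 1.949 × 10^-3 mol (1:1 ratio)
M = m / n = 0.2612 g / 1.949 × 10^-3 mol = 134.0 g/mol

134.0 g/mol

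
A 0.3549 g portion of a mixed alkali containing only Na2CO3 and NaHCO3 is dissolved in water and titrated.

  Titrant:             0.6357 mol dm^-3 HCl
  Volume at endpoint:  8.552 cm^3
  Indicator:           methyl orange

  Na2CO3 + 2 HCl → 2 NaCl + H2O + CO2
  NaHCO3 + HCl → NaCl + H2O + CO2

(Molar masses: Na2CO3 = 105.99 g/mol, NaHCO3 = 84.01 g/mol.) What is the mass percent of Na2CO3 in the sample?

49.02 %

n(HCl) = 0.008552 × 0.6357 = 5.437 × 10^-3 mol
Let x = n(Na2CO3), y = n(NaHCO3).
Titrant: 2x + 1y = 5.437 × 10^-3;  mass: 105.99x + 84.01y = 0.3549
Solving, x = 1.641 × 10^-3 mol, y = 2.154 × 10^-3 mol
mass of Na2CO3 = 1.641 × 10^-3 × 105.99 = 0.1740 g
% Na2CO3 = 0.1740 / 0.3549 × 100 = 49.02 %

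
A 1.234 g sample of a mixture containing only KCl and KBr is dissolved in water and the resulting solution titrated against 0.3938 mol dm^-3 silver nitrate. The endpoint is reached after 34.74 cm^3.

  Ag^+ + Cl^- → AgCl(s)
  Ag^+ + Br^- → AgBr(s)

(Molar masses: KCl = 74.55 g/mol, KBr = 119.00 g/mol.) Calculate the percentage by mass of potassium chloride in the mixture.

53.55 %

n(AgNO3) = 0.03474 × 0.3938 = 0.01368 mol
Let x = n(KCl), y = n(KBr).
Titrant: 1x + 1y = 0.01368;  mass: 74.55x + 119.00y = 1.234
Solving, x = 8.864 × 10^-3 mol, y = 4.817 × 10^-3 mol
mass of KCl = 8.864 × 10^-3 × 74.55 = 0.6608 g
% KCl = 0.6608 / 1.234 × 100 = 53.55 %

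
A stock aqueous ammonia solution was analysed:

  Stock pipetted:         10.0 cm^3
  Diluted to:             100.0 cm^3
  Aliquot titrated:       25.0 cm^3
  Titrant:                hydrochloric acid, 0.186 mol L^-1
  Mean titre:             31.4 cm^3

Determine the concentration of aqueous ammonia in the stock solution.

2.34 mol/L

NH3 + HCl → NH4Cl
n(HCl) = 0.0314 × 0.186 = 5.84 × 10^-3 mol
n(NH3) in the aliquot = 5.84 × 10^-3 mol (1:1 ratio)
[NH3]_dilute = 5.84 × 10^-3 / 0.0250 = 0.234 mol/L
Dilution factor = 100.0 / 10.0 = 10.00
[NH3]_stock = 0.234 × 10.00 = 2.34 mol/L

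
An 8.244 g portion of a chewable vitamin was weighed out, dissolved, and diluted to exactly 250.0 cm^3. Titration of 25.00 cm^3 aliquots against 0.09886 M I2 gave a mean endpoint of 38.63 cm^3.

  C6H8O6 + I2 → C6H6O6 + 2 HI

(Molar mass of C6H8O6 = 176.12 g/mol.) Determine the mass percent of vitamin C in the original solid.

n(I2) per titration = 0.03863 × 0.09886 = 3.819 × 10^-3 mol
n(C6H8O6) in each aliquot = 3.819 × 10^-3 mol (1:1 ratio)
n(C6H8O6) in the whole flask = 3.819 × 10^-3 × 250.0/25.00 = 0.03819 mol
mass of C6H8O6 = 0.03819 × 176.12 = 6.726 g
% C6H8O6 = 6.726 / 8.244 × 100 = 81.59 %

81.59 %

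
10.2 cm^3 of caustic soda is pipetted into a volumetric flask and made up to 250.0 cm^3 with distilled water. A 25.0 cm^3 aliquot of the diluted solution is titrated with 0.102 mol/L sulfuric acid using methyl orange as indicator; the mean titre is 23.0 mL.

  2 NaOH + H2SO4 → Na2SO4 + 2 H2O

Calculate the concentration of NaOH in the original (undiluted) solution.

n(H2SO4) = 0.0230 × 0.102 = 2.35 × 10^-3 mol
From the 2:1 ratio, n(NaOH) in the aliquot = 2/1 × 2.35 × 10^-3 = 4.69 × 10^-3 mol
[NaOH]_dilute = 4.69 × 10^-3 / 0.0250 = 0.188 mol/L
Dilution factor = 250.0 / 10.2 = 24.51
[NaOH]_stock = 0.188 × 24.51 = 4.60 mol/L

4.60 mol/L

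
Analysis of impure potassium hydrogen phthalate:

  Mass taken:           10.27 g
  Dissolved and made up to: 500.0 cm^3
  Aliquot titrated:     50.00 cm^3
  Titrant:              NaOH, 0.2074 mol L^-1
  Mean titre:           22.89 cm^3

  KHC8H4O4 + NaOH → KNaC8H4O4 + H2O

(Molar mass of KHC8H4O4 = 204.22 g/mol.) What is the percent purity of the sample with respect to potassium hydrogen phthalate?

94.40 %

n(NaOH) per titration = 0.02289 × 0.2074 = 4.747 × 10^-3 mol
n(KHC8H4O4) in each aliquot = 4.747 × 10^-3 mol (1:1 ratio)
n(KHC8H4O4) in the whole flask = 4.747 × 10^-3 × 500.0/50.00 = 0.04747 mol
mass of KHC8H4O4 = 0.04747 × 204.22 = 9.695 g
% KHC8H4O4 = 9.695 / 10.27 × 100 = 94.40 %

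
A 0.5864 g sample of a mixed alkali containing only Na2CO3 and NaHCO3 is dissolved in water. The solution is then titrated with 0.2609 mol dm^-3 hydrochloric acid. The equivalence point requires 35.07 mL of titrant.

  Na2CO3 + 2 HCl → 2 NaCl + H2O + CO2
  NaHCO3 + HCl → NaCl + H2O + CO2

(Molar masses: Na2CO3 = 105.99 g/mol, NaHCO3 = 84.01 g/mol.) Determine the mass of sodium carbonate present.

0.3114 g

n(HCl) = 0.03507 × 0.2609 = 9.150 × 10^-3 mol
Let x = n(Na2CO3), y = n(NaHCO3).
Titrant: 2x + 1y = 9.150 × 10^-3;  mass: 105.99x + 84.01y = 0.5864
Solving, x = 2.938 × 10^-3 mol, y = 3.273 × 10^-3 mol
mass of Na2CO3 = 2.938 × 10^-3 × 105.99 = 0.3114 g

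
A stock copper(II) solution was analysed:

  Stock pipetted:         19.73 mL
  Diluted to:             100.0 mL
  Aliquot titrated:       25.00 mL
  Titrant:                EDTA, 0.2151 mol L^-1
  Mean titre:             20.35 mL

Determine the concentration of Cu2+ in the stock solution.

Cu^2+ + EDTA^4- → [Cu(EDTA)]^2-
n(EDTA) = 0.02035 × 0.2151 = 4.377 × 10^-3 mol
n(Cu2+) in the aliquot = 4.377 × 10^-3 mol (1:1 ratio)
[Cu2+]_dilute = 4.377 × 10^-3 / 0.02500 = 0.1751 mol/L
Dilution factor = 100.0 / 19.73 = 5.068
[Cu2+]_stock = 0.1751 × 5.068 = 0.8874 mol/L

0.8874 mol/L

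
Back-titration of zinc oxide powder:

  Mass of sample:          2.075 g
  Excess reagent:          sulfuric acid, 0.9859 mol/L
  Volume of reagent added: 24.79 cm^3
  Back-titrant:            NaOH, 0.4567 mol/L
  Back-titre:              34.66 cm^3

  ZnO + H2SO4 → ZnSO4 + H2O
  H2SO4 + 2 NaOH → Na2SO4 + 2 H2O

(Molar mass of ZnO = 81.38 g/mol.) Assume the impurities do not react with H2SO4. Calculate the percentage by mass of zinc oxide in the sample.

64.81 %

n(H2SO4) added = 0.02479 × 0.9859 = 0.02444 mol
n(NaOH) used in back-titration = 0.03466 × 0.4567 = 0.01583 mol
From the 1:2 ratio, n(H2SO4) left over = 1/2 × 0.01583 = 7.915 × 10^-3 mol
n(H2SO4) consumed by analyte = 0.02444 − 7.915 × 10^-3 = 0.01653 mol
n(ZnO) = 0.01653 mol (1:1 ratio)
mass of ZnO = 0.01653 × 81.38 = 1.345 g
% ZnO = 1.345 / 2.075 × 100 = 64.81 %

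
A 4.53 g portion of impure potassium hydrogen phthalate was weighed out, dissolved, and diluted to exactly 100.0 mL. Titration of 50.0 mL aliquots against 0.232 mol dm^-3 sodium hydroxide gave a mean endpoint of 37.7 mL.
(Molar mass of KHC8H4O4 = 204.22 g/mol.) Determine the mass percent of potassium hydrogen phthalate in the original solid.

78.9 %

KHC8H4O4 + NaOH → KNaC8H4O4 + H2O
n(NaOH) per titration = 0.0377 × 0.232 = 8.75 × 10^-3 mol
n(KHC8H4O4) in each aliquot = 8.75 × 10^-3 mol (1:1 ratio)
n(KHC8H4O4) in the whole flask = 8.75 × 10^-3 × 100.0/50.0 = 0.0175 mol
mass of KHC8H4O4 = 0.0175 × 204.22 = 3.57 g
% KHC8H4O4 = 3.57 / 4.53 × 100 = 78.9 %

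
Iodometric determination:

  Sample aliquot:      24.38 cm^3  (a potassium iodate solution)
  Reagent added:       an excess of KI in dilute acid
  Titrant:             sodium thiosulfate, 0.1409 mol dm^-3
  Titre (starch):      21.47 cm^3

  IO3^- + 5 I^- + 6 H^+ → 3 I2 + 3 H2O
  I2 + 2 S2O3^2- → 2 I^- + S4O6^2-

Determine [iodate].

n(S2O3^2-) = 0.02147 × 0.1409 = 3.025 × 10^-3 mol
n(I2) = n(S2O3^2-)/2 = 1.513 × 10^-3 mol
From the 1:3 ratio, n(IO3^-) in the aliquot = 1/3 × 1.513 × 10^-3 = 5.042 × 10^-4 mol
[IO3^-] = 5.042 × 10^-4 / 0.02438 = 0.02068 mol/L

0.02068 mol/L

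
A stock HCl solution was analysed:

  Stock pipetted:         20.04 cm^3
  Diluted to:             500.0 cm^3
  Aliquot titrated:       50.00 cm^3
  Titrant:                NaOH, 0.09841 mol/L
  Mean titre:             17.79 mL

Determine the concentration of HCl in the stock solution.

HCl + NaOH → NaCl + H2O
n(NaOH) = 0.01779 × 0.09841 = 1.751 × 10^-3 mol
n(HCl) in the aliquot = 1.751 × 10^-3 mol (1:1 ratio)
[HCl]_dilute = 1.751 × 10^-3 / 0.05000 = 0.03501 mol/L
Dilution factor = 500.0 / 20.04 = 24.95
[HCl]_stock = 0.03501 × 24.95 = 0.8736 mol/L

0.8736 mol/L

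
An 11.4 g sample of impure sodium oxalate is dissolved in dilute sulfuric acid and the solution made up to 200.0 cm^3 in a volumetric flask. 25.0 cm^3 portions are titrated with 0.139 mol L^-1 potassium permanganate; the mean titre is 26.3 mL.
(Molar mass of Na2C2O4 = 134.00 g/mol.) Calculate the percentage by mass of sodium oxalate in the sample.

85.9 %

2 MnO4^- + 5 C2O4^2- + 16 H^+ → 2 Mn^2+ + 10 CO2 + 8 H2O
n(KMnO4) per titration = 0.0263 × 0.139 = 3.66 × 10^-3 mol
From the 5:2 ratio, n(Na2C2O4) in each aliquot = 5/2 × 3.66 × 10^-3 = 9.14 × 10^-3 mol
n(Na2C2O4) in the whole flask = 9.14 × 10^-3 × 200.0/25.0 = 0.0731 mol
mass of Na2C2O4 = 0.0731 × 134.00 = 9.80 g
% Na2C2O4 = 9.80 / 11.4 × 100 = 85.9 %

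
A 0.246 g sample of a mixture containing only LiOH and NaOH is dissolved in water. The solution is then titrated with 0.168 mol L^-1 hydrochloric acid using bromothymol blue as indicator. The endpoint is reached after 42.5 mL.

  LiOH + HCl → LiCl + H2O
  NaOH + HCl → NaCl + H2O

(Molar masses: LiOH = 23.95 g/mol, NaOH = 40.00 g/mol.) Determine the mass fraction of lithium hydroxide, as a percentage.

24.0 %

n(HCl) = 0.0425 × 0.168 = 7.14 × 10^-3 mol
Let x = n(LiOH), y = n(NaOH).
Titrant: 1x + 1y = 7.14 × 10^-3;  mass: 23.95x + 40.00y = 0.246
Solving, x = 2.47 × 10^-3 mol, y = 4.67 × 10^-3 mol
mass of LiOH = 2.47 × 10^-3 × 23.95 = 0.0591 g
% LiOH = 0.0591 / 0.246 × 100 = 24.0 %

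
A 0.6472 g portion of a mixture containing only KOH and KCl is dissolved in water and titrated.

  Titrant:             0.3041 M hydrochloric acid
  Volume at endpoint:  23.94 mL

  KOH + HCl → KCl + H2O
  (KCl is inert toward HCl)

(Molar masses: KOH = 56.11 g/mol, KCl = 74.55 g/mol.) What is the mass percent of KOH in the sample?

n(HCl) = 0.02394 × 0.3041 = 7.280 × 10^-3 mol
Let x = n(KOH), y = n(KCl).
Titrant: 1x = 7.280 × 10^-3;  mass: 56.11x + 74.55y = 0.6472
Solving, x = 7.280 × 10^-3 mol, y = 3.202 × 10^-3 mol
mass of KOH = 7.280 × 10^-3 × 56.11 = 0.4085 g
% KOH = 0.4085 / 0.6472 × 100 = 63.12 %

63.12 %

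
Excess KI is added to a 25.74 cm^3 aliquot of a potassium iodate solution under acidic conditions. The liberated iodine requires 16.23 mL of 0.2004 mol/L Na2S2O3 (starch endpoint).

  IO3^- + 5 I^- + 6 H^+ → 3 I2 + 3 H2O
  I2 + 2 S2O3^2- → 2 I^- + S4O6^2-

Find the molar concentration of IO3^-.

0.02106 mol/L

n(S2O3^2-) = 0.01623 × 0.2004 = 3.252 × 10^-3 mol
n(I2) = n(S2O3^2-)/2 = 1.626 × 10^-3 mol
From the 1:3 ratio, n(IO3^-) in the aliquot = 1/3 × 1.626 × 10^-3 = 5.421 × 10^-4 mol
[IO3^-] = 5.421 × 10^-4 / 0.02574 = 0.02106 mol/L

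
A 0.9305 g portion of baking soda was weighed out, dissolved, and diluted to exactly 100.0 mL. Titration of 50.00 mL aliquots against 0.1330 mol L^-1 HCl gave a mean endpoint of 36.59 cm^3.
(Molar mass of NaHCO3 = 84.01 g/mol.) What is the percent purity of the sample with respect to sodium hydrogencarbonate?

NaHCO3 + HCl → NaCl + H2O + CO2
n(HCl) per titration = 0.03659 × 0.1330 = 4.866 × 10^-3 mol
n(NaHCO3) in each aliquot = 4.866 × 10^-3 mol (1:1 ratio)
n(NaHCO3) in the whole flask = 4.866 × 10^-3 × 100.0/50.00 = 9.733 × 10^-3 mol
mass of NaHCO3 = 9.733 × 10^-3 × 84.01 = 0.8177 g
% NaHCO3 = 0.8177 / 0.9305 × 100 = 87.87 %

87.87 %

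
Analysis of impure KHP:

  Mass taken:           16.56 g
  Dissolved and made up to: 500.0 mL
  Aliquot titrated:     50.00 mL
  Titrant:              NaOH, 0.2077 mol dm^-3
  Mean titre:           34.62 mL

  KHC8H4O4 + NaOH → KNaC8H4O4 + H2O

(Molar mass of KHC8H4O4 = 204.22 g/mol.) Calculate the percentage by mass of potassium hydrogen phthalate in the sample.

88.68 %

n(NaOH) per titration = 0.03462 × 0.2077 = 7.191 × 10^-3 mol
n(KHC8H4O4) in each aliquot = 7.191 × 10^-3 mol (1:1 ratio)
n(KHC8H4O4) in the whole flask = 7.191 × 10^-3 × 500.0/50.00 = 0.07191 mol
mass of KHC8H4O4 = 0.07191 × 204.22 = 14.68 g
% KHC8H4O4 = 14.68 / 16.56 × 100 = 88.68 %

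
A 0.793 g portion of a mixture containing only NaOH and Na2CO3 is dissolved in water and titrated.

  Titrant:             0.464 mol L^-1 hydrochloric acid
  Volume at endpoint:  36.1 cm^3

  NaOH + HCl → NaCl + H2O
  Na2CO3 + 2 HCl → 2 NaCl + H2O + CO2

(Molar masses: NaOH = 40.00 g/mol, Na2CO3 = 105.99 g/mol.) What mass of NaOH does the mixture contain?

n(HCl) = 0.0361 × 0.464 = 0.0168 mol
Let x = n(NaOH), y = n(Na2CO3).
Titrant: 1x + 2y = 0.0168;  mass: 40.00x + 105.99y = 0.793
Solving, x = 7.29 × 10^-3 mol, y = 4.73 × 10^-3 mol
mass of NaOH = 7.29 × 10^-3 × 40.00 = 0.291 g

0.291 g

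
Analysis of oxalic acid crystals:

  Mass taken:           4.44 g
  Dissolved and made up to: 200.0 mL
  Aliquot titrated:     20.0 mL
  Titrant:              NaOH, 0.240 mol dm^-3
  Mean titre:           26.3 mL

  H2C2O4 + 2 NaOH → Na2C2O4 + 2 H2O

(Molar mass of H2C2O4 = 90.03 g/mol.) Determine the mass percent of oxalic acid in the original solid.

n(NaOH) per titration = 0.0263 × 0.240 = 6.31 × 10^-3 mol
From the 1:2 ratio, n(H2C2O4) in each aliquot = 1/2 × 6.31 × 10^-3 = 3.16 × 10^-3 mol
n(H2C2O4) in the whole flask = 3.16 × 10^-3 × 200.0/20.0 = 0.0316 mol
mass of H2C2O4 = 0.0316 × 90.03 = 2.84 g
% H2C2O4 = 2.84 / 4.44 × 100 = 64.0 %

64.0 %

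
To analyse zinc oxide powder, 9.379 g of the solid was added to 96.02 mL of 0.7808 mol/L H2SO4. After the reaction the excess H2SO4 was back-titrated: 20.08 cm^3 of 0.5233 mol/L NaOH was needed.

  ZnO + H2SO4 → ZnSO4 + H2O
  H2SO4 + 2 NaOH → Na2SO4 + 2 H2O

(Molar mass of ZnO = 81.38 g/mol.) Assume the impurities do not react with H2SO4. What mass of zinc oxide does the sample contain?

n(H2SO4) added = 0.09602 × 0.7808 = 0.07497 mol
n(NaOH) used in back-titration = 0.02008 × 0.5233 = 0.01051 mol
From the 1:2 ratio, n(H2SO4) left over = 1/2 × 0.01051 = 5.254 × 10^-3 mol
n(H2SO4) consumed by analyte = 0.07497 − 5.254 × 10^-3 = 0.06972 mol
n(ZnO) = 0.06972 mol (1:1 ratio)
mass of ZnO = 0.06972 × 81.38 = 5.674 g

5.674 g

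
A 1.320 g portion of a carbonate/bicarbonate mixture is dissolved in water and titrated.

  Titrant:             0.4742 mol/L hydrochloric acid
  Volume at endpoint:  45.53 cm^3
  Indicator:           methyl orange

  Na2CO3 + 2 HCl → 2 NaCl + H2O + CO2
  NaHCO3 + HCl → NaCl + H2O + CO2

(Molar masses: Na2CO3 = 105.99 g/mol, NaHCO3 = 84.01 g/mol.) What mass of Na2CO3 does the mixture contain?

0.8438 g

n(HCl) = 0.04553 × 0.4742 = 0.02159 mol
Let x = n(Na2CO3), y = n(NaHCO3).
Titrant: 2x + 1y = 0.02159;  mass: 105.99x + 84.01y = 1.320
Solving, x = 7.961 × 10^-3 mol, y = 5.669 × 10^-3 mol
mass of Na2CO3 = 7.961 × 10^-3 × 105.99 = 0.8438 g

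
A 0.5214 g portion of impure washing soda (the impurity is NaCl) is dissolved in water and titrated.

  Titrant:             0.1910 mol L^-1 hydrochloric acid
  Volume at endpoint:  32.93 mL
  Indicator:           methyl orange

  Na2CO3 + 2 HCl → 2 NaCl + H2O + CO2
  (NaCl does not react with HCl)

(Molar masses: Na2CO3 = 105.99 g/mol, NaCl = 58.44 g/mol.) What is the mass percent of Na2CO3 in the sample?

63.93 %

n(HCl) = 0.03293 × 0.1910 = 6.290 × 10^-3 mol
Let x = n(Na2CO3), y = n(NaCl).
Titrant: 2x = 6.290 × 10^-3;  mass: 105.99x + 58.44y = 0.5214
Solving, x = 3.145 × 10^-3 mol, y = 3.218 × 10^-3 mol
mass of Na2CO3 = 3.145 × 10^-3 × 105.99 = 0.3333 g
% Na2CO3 = 0.3333 / 0.5214 × 100 = 63.93 %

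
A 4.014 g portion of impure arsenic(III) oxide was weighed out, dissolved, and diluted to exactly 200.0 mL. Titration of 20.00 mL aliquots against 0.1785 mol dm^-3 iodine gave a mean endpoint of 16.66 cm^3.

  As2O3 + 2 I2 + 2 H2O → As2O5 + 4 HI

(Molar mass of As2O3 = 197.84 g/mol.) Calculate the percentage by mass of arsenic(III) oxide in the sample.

73.29 %

n(I2) per titration = 0.01666 × 0.1785 = 2.974 × 10^-3 mol
From the 1:2 ratio, n(As2O3) in each aliquot = 1/2 × 2.974 × 10^-3 = 1.487 × 10^-3 mol
n(As2O3) in the whole flask = 1.487 × 10^-3 × 200.0/20.00 = 0.01487 mol
mass of As2O3 = 0.01487 × 197.84 = 2.942 g
% As2O3 = 2.942 / 4.014 × 100 = 73.29 %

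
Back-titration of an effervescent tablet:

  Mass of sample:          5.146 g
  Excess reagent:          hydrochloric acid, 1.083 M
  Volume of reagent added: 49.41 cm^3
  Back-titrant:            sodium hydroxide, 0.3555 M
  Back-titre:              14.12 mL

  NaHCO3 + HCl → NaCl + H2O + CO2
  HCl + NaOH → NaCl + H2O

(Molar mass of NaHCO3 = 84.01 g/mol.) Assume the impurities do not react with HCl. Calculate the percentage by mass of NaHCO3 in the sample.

79.16 %

n(HCl) added = 0.04941 × 1.083 = 0.05351 mol
n(NaOH) used in back-titration = 0.01412 × 0.3555 = 5.020 × 10^-3 mol
n(HCl) left over = 5.020 × 10^-3 mol (1:1 ratio)
n(HCl) consumed by analyte = 0.05351 − 5.020 × 10^-3 = 0.04849 mol
n(NaHCO3) = 0.04849 mol (1:1 ratio)
mass of NaHCO3 = 0.04849 × 84.01 = 4.074 g
% NaHCO3 = 4.074 / 5.146 × 100 = 79.16 %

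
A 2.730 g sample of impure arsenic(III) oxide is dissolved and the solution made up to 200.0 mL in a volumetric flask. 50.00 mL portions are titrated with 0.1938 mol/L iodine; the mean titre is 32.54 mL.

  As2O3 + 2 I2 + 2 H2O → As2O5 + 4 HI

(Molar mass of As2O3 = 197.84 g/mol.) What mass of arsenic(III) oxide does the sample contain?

n(I2) per titration = 0.03254 × 0.1938 = 6.306 × 10^-3 mol
From the 1:2 ratio, n(As2O3) in each aliquot = 1/2 × 6.306 × 10^-3 = 3.153 × 10^-3 mol
n(As2O3) in the whole flask = 3.153 × 10^-3 × 200.0/50.00 = 0.01261 mol
mass of As2O3 = 0.01261 × 197.84 = 2.495 g

2.495 g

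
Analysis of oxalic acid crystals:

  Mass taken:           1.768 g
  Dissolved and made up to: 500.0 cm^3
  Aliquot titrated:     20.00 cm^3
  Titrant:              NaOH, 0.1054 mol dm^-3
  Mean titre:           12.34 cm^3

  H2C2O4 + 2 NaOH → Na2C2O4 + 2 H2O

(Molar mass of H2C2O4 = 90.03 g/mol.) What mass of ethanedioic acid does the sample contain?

n(NaOH) per titration = 0.01234 × 0.1054 = 1.301 × 10^-3 mol
From the 1:2 ratio, n(H2C2O4) in each aliquot = 1/2 × 1.301 × 10^-3 = 6.503 × 10^-4 mol
n(H2C2O4) in the whole flask = 6.503 × 10^-4 × 500.0/20.00 = 0.01626 mol
mass of H2C2O4 = 0.01626 × 90.03 = 1.464 g

1.464 g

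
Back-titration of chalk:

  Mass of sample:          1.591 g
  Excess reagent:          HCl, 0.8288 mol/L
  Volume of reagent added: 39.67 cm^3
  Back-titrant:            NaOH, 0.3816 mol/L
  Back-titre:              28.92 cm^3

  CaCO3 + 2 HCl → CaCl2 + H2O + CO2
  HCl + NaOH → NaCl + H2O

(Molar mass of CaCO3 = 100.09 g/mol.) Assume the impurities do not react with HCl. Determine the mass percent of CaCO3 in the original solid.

68.71 %

n(HCl) added = 0.03967 × 0.8288 = 0.03288 mol
n(NaOH) used in back-titration = 0.02892 × 0.3816 = 0.01104 mol
n(HCl) left over = 0.01104 mol (1:1 ratio)
n(HCl) consumed by analyte = 0.03288 − 0.01104 = 0.02184 mol
From the 1:2 ratio, n(CaCO3) = 1/2 × 0.02184 = 0.01092 mol
mass of CaCO3 = 0.01092 × 100.09 = 1.093 g
% CaCO3 = 1.093 / 1.591 × 100 = 68.71 %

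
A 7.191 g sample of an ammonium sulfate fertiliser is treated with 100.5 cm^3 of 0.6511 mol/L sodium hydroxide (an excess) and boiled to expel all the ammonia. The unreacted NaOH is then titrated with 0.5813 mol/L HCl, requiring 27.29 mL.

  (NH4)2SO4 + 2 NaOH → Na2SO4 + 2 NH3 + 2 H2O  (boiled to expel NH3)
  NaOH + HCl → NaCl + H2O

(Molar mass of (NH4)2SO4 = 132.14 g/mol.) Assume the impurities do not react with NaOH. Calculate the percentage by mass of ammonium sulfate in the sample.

n(NaOH) added = 0.1005 × 0.6511 = 0.06544 mol
n(HCl) used in back-titration = 0.02729 × 0.5813 = 0.01586 mol
n(NaOH) left over = 0.01586 mol (1:1 ratio)
n(NaOH) consumed by analyte = 0.06544 − 0.01586 = 0.04957 mol
From the 1:2 ratio, n((NH4)2SO4) = 1/2 × 0.04957 = 0.02479 mol
mass of (NH4)2SO4 = 0.02479 × 132.14 = 3.275 g
% (NH4)2SO4 = 3.275 / 7.191 × 100 = 45.55 %

45.55 %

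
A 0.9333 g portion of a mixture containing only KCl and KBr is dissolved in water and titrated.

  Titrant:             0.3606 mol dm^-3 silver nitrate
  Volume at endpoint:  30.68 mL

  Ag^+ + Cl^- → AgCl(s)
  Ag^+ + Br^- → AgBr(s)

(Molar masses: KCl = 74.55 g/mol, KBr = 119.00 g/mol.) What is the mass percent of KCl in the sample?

n(AgNO3) = 0.03068 × 0.3606 = 0.01106 mol
Let x = n(KCl), y = n(KBr).
Titrant: 1x + 1y = 0.01106;  mass: 74.55x + 119.00y = 0.9333
Solving, x = 8.621 × 10^-3 mol, y = 2.442 × 10^-3 mol
mass of KCl = 8.621 × 10^-3 × 74.55 = 0.6427 g
% KCl = 0.6427 / 0.9333 × 100 = 68.87 %

68.87 %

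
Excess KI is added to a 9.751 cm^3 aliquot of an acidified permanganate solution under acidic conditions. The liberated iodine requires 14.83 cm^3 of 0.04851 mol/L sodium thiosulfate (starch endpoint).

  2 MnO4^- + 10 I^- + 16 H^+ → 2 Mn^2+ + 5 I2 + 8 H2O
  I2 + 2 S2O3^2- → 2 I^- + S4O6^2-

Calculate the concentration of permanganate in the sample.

n(S2O3^2-) = 0.01483 × 0.04851 = 7.194 × 10^-4 mol
n(I2) = n(S2O3^2-)/2 = 3.597 × 10^-4 mol
From the 2:5 ratio, n(MnO4^-) in the aliquot = 2/5 × 3.597 × 10^-4 = 1.439 × 10^-4 mol
[MnO4^-] = 1.439 × 10^-4 / 0.009751 = 0.01476 mol/L

0.01476 mol/L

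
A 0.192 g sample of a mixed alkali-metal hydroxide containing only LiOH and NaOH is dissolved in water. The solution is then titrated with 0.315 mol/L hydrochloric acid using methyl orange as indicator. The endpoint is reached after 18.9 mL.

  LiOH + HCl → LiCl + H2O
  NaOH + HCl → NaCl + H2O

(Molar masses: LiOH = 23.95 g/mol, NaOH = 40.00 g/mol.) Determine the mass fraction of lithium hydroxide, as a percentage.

n(HCl) = 0.0189 × 0.315 = 5.95 × 10^-3 mol
Let x = n(LiOH), y = n(NaOH).
Titrant: 1x + 1y = 5.95 × 10^-3;  mass: 23.95x + 40.00y = 0.192
Solving, x = 2.87 × 10^-3 mol, y = 3.08 × 10^-3 mol
mass of LiOH = 2.87 × 10^-3 × 23.95 = 0.0689 g
% LiOH = 0.0689 / 0.192 × 100 = 35.9 %

35.9 %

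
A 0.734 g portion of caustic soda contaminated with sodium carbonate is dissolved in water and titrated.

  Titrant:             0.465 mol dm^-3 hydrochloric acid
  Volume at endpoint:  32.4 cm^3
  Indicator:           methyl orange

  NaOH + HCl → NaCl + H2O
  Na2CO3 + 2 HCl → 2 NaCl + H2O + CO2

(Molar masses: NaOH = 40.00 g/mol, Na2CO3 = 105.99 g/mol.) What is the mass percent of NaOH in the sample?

n(HCl) = 0.0324 × 0.465 = 0.0151 mol
Let x = n(NaOH), y = n(Na2CO3).
Titrant: 1x + 2y = 0.0151;  mass: 40.00x + 105.99y = 0.734
Solving, x = 4.96 × 10^-3 mol, y = 5.05 × 10^-3 mol
mass of NaOH = 4.96 × 10^-3 × 40.00 = 0.198 g
% NaOH = 0.198 / 0.734 × 100 = 27.0 %

27.0 %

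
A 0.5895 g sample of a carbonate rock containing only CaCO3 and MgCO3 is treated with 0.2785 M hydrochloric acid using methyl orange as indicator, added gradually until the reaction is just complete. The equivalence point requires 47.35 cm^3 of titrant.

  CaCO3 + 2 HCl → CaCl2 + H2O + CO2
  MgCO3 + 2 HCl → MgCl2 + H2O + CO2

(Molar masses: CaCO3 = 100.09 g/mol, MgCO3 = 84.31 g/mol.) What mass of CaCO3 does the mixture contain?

0.2131 g

n(HCl) = 0.04735 × 0.2785 = 0.01319 mol
Let x = n(CaCO3), y = n(MgCO3).
Titrant: 2x + 2y = 0.01319;  mass: 100.09x + 84.31y = 0.5895
Solving, x = 2.129 × 10^-3 mol, y = 4.464 × 10^-3 mol
mass of CaCO3 = 2.129 × 10^-3 × 100.09 = 0.2131 g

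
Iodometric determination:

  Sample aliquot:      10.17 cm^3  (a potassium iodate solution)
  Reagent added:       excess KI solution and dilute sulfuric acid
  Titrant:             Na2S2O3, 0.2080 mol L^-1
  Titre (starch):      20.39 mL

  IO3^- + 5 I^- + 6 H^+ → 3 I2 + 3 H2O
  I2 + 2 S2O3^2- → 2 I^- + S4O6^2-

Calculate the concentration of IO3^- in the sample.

0.06950 mol/L

n(S2O3^2-) = 0.02039 × 0.2080 = 4.241 × 10^-3 mol
n(I2) = n(S2O3^2-)/2 = 2.121 × 10^-3 mol
From the 1:3 ratio, n(IO3^-) in the aliquot = 1/3 × 2.121 × 10^-3 = 7.069 × 10^-4 mol
[IO3^-] = 7.069 × 10^-4 / 0.01017 = 0.06950 mol/L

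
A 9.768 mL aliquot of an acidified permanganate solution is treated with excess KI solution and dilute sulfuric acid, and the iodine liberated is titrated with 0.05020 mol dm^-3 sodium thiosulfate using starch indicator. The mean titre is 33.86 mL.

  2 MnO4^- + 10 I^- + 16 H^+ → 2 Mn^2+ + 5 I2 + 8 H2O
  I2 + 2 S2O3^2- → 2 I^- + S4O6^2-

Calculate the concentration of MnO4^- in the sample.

0.03480 mol/L

n(S2O3^2-) = 0.03386 × 0.05020 = 1.700 × 10^-3 mol
n(I2) = n(S2O3^2-)/2 = 8.499 × 10^-4 mol
From the 2:5 ratio, n(MnO4^-) in the aliquot = 2/5 × 8.499 × 10^-4 = 3.400 × 10^-4 mol
[MnO4^-] = 3.400 × 10^-4 / 0.009768 = 0.03480 mol/L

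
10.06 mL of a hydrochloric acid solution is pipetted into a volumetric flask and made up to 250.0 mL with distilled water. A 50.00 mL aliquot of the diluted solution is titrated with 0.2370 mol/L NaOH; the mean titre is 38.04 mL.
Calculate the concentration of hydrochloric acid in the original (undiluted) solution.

4.481 mol/L

HCl + NaOH → NaCl + H2O
n(NaOH) = 0.03804 × 0.2370 = 9.015 × 10^-3 mol
n(HCl) in the aliquot = 9.015 × 10^-3 mol (1:1 ratio)
[HCl]_dilute = 9.015 × 10^-3 / 0.05000 = 0.1803 mol/L
Dilution factor = 250.0 / 10.06 = 24.85
[HCl]_stock = 0.1803 × 24.85 = 4.481 mol/L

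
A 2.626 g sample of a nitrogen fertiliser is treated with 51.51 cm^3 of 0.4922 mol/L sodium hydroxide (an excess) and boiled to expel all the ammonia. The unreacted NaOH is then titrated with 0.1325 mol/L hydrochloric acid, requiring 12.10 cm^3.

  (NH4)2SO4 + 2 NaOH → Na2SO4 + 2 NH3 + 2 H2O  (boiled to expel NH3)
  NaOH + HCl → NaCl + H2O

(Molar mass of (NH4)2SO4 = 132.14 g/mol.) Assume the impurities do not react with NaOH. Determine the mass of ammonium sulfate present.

1.569 g

n(NaOH) added = 0.05151 × 0.4922 = 0.02535 mol
n(HCl) used in back-titration = 0.01210 × 0.1325 = 1.603 × 10^-3 mol
n(NaOH) left over = 1.603 × 10^-3 mol (1:1 ratio)
n(NaOH) consumed by analyte = 0.02535 − 1.603 × 10^-3 = 0.02375 mol
From the 1:2 ratio, n((NH4)2SO4) = 1/2 × 0.02375 = 0.01187 mol
mass of (NH4)2SO4 = 0.01187 × 132.14 = 1.569 g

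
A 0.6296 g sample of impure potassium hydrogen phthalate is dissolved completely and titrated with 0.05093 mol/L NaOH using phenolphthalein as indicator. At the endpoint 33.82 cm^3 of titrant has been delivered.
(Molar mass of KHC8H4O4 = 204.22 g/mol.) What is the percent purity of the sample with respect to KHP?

KHC8H4O4 + NaOH → KNaC8H4O4 + H2O
n(NaOH) = 0.03382 L × 0.05093 mol/L = 1.722 × 10^-3 mol
n(KHC8H4O4) = 1.722 × 10^-3 mol (1:1 ratio)
mass of KHC8H4O4 = 1.722 × 10^-3 × 204.22 g/mol = 0.3518 g
% KHC8H4O4 = 0.3518 / 0.6296 × 100 = 55.87 %

55.87 %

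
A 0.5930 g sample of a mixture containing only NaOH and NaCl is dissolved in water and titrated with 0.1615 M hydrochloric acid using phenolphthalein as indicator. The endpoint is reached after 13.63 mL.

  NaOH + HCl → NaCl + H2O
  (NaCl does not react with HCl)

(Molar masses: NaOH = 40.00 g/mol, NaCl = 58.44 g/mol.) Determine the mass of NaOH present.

0.08805 g

n(HCl) = 0.01363 × 0.1615 = 2.201 × 10^-3 mol
Let x = n(NaOH), y = n(NaCl).
Titrant: 1x = 2.201 × 10^-3;  mass: 40.00x + 58.44y = 0.5930
Solving, x = 2.201 × 10^-3 mol, y = 8.640 × 10^-3 mol
mass of NaOH = 2.201 × 10^-3 × 40.00 = 0.08805 g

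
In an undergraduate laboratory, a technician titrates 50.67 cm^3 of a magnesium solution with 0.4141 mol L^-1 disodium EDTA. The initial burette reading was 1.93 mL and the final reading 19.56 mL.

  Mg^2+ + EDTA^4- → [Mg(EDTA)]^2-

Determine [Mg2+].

0.1441 mol/L

n(EDTA) = 0.01763 L × 0.4141 mol/L = 7.301 × 10^-3 mol
n(Mg2+) = 7.301 × 10^-3 mol (1:1 mole ratio)
[Mg2+] = 7.301 × 10^-3 mol / 0.05067 L = 0.1441 mol/L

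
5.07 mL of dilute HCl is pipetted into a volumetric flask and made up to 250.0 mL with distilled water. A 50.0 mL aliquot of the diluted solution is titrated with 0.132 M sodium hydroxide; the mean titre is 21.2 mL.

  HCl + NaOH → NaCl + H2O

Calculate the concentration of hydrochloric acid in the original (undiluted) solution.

2.76 M

n(NaOH) = 0.0212 × 0.132 = 2.80 × 10^-3 mol
n(HCl) in the aliquot = 2.80 × 10^-3 mol (1:1 ratio)
[HCl]_dilute = 2.80 × 10^-3 / 0.0500 = 0.0560 mol/L
Dilution factor = 250.0 / 5.07 = 49.31
[HCl]_stock = 0.0560 × 49.31 = 2.76 mol/L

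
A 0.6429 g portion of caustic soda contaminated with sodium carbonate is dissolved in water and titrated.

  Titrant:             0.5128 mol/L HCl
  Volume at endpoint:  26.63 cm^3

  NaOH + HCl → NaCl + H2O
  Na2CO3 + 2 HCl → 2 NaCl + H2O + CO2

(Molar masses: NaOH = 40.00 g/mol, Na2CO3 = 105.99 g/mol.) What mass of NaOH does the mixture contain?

n(HCl) = 0.02663 × 0.5128 = 0.01366 mol
Let x = n(NaOH), y = n(Na2CO3).
Titrant: 1x + 2y = 0.01366;  mass: 40.00x + 105.99y = 0.6429
Solving, x = 6.217 × 10^-3 mol, y = 3.719 × 10^-3 mol
mass of NaOH = 6.217 × 10^-3 × 40.00 = 0.2487 g

0.2487 g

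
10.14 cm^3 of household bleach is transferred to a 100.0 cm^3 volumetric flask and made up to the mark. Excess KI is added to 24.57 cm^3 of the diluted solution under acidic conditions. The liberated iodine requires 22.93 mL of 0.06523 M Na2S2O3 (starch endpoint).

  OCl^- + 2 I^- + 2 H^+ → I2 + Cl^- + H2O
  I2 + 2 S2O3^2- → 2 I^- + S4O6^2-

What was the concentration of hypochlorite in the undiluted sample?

n(S2O3^2-) = 0.02293 × 0.06523 = 1.496 × 10^-3 mol
n(I2) = n(S2O3^2-)/2 = 7.479 × 10^-4 mol
n(OCl^-) in the aliquot = 7.479 × 10^-4 mol (1:1 ratio)
[OCl^-]_dilute = 7.479 × 10^-4 / 0.02457 = 0.03044 mol/L
[OCl^-]_original = 0.03044 × 100.0/10.14 = 0.3002 mol/L

0.3002 M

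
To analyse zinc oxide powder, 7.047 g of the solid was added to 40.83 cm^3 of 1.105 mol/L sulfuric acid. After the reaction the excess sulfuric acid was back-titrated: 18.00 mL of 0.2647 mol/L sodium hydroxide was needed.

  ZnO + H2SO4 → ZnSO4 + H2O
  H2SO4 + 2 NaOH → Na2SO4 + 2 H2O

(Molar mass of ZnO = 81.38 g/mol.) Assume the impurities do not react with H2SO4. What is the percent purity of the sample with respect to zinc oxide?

49.35 %

n(H2SO4) added = 0.04083 × 1.105 = 0.04512 mol
n(NaOH) used in back-titration = 0.01800 × 0.2647 = 4.765 × 10^-3 mol
From the 1:2 ratio, n(H2SO4) left over = 1/2 × 4.765 × 10^-3 = 2.382 × 10^-3 mol
n(H2SO4) consumed by analyte = 0.04512 − 2.382 × 10^-3 = 0.04273 mol
n(ZnO) = 0.04273 mol (1:1 ratio)
mass of ZnO = 0.04273 × 81.38 = 3.478 g
% ZnO = 3.478 / 7.047 × 100 = 49.35 %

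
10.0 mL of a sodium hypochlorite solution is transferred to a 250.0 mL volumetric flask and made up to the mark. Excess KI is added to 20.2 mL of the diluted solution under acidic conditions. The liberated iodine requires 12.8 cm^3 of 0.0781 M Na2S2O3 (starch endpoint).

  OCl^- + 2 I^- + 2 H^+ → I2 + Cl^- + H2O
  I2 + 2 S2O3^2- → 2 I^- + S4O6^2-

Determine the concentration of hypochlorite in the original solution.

0.619 M

n(S2O3^2-) = 0.0128 × 0.0781 = 10.00 × 10^-4 mol
n(I2) = n(S2O3^2-)/2 = 5.00 × 10^-4 mol
n(OCl^-) in the aliquot = 5.00 × 10^-4 mol (1:1 ratio)
[OCl^-]_dilute = 5.00 × 10^-4 / 0.0202 = 0.0247 mol/L
[OCl^-]_original = 0.0247 × 250.0/10.0 = 0.619 mol/L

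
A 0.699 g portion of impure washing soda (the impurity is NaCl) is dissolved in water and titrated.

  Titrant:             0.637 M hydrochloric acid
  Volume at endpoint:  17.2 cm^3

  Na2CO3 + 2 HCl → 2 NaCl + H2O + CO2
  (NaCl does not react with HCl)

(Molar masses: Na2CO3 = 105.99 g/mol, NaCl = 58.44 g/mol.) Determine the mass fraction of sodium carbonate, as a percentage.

n(HCl) = 0.0172 × 0.637 = 0.0110 mol
Let x = n(Na2CO3), y = n(NaCl).
Titrant: 2x = 0.0110;  mass: 105.99x + 58.44y = 0.699
Solving, x = 5.48 × 10^-3 mol, y = 2.03 × 10^-3 mol
mass of Na2CO3 = 5.48 × 10^-3 × 105.99 = 0.581 g
% Na2CO3 = 0.581 / 0.699 × 100 = 83.1 %

83.1 %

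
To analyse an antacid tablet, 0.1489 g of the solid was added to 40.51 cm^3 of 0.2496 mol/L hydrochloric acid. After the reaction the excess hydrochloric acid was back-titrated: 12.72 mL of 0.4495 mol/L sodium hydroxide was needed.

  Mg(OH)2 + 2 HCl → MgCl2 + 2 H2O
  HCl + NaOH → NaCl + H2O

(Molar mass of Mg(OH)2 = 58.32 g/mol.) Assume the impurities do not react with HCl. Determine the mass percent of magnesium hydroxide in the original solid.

86.04 %

n(HCl) added = 0.04051 × 0.2496 = 0.01011 mol
n(NaOH) used in back-titration = 0.01272 × 0.4495 = 5.718 × 10^-3 mol
n(HCl) left over = 5.718 × 10^-3 mol (1:1 ratio)
n(HCl) consumed by analyte = 0.01011 − 5.718 × 10^-3 = 4.394 × 10^-3 mol
From the 1:2 ratio, n(Mg(OH)2) = 1/2 × 4.394 × 10^-3 = 2.197 × 10^-3 mol
mass of Mg(OH)2 = 2.197 × 10^-3 × 58.32 = 0.1281 g
% Mg(OH)2 = 0.1281 / 0.1489 × 100 = 86.04 %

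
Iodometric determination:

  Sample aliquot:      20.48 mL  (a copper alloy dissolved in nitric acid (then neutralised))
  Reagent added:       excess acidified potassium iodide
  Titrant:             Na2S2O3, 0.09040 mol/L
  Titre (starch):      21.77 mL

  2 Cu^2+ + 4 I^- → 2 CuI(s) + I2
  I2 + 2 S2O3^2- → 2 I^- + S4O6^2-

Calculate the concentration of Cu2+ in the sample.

0.09609 mol/L

n(S2O3^2-) = 0.02177 × 0.09040 = 1.968 × 10^-3 mol
n(I2) = n(S2O3^2-)/2 = 9.840 × 10^-4 mol
From the 2:1 ratio, n(Cu2+) in the aliquot = 2/1 × 9.840 × 10^-4 = 1.968 × 10^-3 mol
[Cu2+] = 1.968 × 10^-3 / 0.02048 = 0.09609 mol/L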